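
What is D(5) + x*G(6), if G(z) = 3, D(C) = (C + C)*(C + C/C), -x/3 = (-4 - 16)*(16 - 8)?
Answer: 1500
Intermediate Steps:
x = 480 (x = -3*(-4 - 16)*(16 - 8) = -(-60)*8 = -3*(-160) = 480)
D(C) = 2*C*(1 + C) (D(C) = (2*C)*(C + 1) = (2*C)*(1 + C) = 2*C*(1 + C))
D(5) + x*G(6) = 2*5*(1 + 5) + 480*3 = 2*5*6 + 1440 = 60 + 1440 = 1500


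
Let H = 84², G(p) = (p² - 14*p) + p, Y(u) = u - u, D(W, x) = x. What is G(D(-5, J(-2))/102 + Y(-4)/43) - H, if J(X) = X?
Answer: -18351992/2601 ≈ -7055.7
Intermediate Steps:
Y(u) = 0
G(p) = p² - 13*p
H = 7056
G(D(-5, J(-2))/102 + Y(-4)/43) - H = (-2/102 + 0/43)*(-13 + (-2/102 + 0/43)) - 1*7056 = (-2*1/102 + 0*(1/43))*(-13 + (-2*1/102 + 0*(1/43))) - 7056 = (-1/51 + 0)*(-13 + (-1/51 + 0)) - 7056 = -(-13 - 1/51)/51 - 7056 = -1/51*(-664/51) - 7056 = 664/2601 - 7056 = -18351992/2601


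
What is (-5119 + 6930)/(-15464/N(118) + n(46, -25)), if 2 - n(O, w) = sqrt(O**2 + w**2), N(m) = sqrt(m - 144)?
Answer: 23543/(26 - 13*sqrt(2741) + 7732*I*sqrt(26)) ≈ -0.0099121 - 0.59698*I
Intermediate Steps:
N(m) = sqrt(-144 + m)
n(O, w) = 2 - sqrt(O**2 + w**2)
(-5119 + 6930)/(-15464/N(118) + n(46, -25)) = (-5119 + 6930)/(-15464/sqrt(-144 + 118) + (2 - sqrt(46**2 + (-25)**2))) = 1811/(-15464*(-I*sqrt(26)/26) + (2 - sqrt(2116 + 625))) = 1811/(-15464*(-I*sqrt(26)/26) + (2 - sqrt(2741))) = 1811/(-(-7732)*I*sqrt(26)/13 + (2 - sqrt(2741))) = 1811/(7732*I*sqrt(26)/13 + (2 - sqrt(2741))) = 1811/(2 - sqrt(2741) + 7732*I*sqrt(26)/13)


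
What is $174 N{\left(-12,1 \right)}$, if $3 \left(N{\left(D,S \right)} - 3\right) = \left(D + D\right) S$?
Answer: $-870$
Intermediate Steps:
$N{\left(D,S \right)} = 3 + \frac{2 D S}{3}$ ($N{\left(D,S \right)} = 3 + \frac{\left(D + D\right) S}{3} = 3 + \frac{2 D S}{3}$)
$174 N{\left(-12,1 \right)} = 174 \left(3 + \frac{2}{3} \left(-12\right) 1\right) = 174 \left(3 - 8\right) = 174 \left(-5\right) = -870$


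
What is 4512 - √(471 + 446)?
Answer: 4512 - √917 ≈ 4481.7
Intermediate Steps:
4512 - √(471 + 446) = 4512 - √917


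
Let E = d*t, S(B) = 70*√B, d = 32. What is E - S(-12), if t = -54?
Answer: -1728 - 140*I*√3 ≈ -1728.0 - 242.49*I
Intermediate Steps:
E = -1728 (E = 32*(-54) = -1728)
E - S(-12) = -1728 - 70*√(-12) = -1728 - 70*2*I*√3 = -1728 - 140*I*√3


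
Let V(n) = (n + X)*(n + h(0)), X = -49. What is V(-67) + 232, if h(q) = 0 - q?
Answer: 8004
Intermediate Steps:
h(q) = -q
V(n) = n*(-49 + n) (V(n) = (n - 49)*(n - 1*0) = (-49 + n)*(n + 0) = (-49 + n)*n = n*(-49 + n))
V(-67) + 232 = -67*(-49 - 67) + 232 = -67*(-116) + 232 = 7772 + 232 = 8004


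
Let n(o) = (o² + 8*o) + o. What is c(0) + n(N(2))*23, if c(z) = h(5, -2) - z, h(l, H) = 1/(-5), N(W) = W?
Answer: 2529/5 ≈ 505.80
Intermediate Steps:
n(o) = o² + 9*o
h(l, H) = -⅕
c(z) = -⅕ - z
c(0) + n(N(2))*23 = (-⅕ - 1*0) + (2*(9 + 2))*23 = (-⅕ + 0) + (2*11)*23 = -⅕ + 22*23 = -⅕ + 506 = 2529/5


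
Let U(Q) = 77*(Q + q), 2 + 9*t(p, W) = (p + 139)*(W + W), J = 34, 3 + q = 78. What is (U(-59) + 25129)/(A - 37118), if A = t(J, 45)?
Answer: -237249/318494 ≈ -0.74491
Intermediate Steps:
q = 75 (q = -3 + 78 = 75)
t(p, W) = -2/9 + 2*W*(139 + p)/9 (t(p, W) = -2/9 + ((p + 139)*(W + W))/9 = -2/9 + ((139 + p)*(2*W))/9 = -2/9 + (2*W*(139 + p))/9 = -2/9 + 2*W*(139 + p)/9)
A = 15568/9 (A = -2/9 + (278/9)*45 + (2/9)*45*34 = -2/9 + 1390 + 340 = 15568/9 ≈ 1729.8)
U(Q) = 5775 + 77*Q (U(Q) = 77*(Q + 75) = 77*(75 + Q) = 5775 + 77*Q)
(U(-59) + 25129)/(A - 37118) = ((5775 + 77*(-59)) + 25129)/(15568/9 - 37118) = ((5775 - 4543) + 25129)/(-318494/9) = (1232 + 25129)*(-9/318494) = 26361*(-9/318494) = -237249/318494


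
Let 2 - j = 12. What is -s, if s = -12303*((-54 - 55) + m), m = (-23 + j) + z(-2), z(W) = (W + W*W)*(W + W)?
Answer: -1845450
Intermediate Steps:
z(W) = 2*W*(W + W²) (z(W) = (W + W²)*(2*W) = 2*W*(W + W²))
j = -10 (j = 2 - 1*12 = 2 - 12 = -10)
m = -41 (m = (-23 - 10) + 2*(-2)²*(1 - 2) = -33 + 2*4*(-1) = -33 - 8 = -41)
s = 1845450 (s = -12303*((-54 - 55) - 41) = -12303*(-109 - 41) = -12303*(-150) = 1845450)
-s = -1*1845450 = -1845450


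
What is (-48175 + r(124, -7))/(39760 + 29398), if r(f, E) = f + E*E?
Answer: -24001/34579 ≈ -0.69409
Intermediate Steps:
r(f, E) = f + E**2
(-48175 + r(124, -7))/(39760 + 29398) = (-48175 + (124 + (-7)**2))/(39760 + 29398) = (-48175 + (124 + 49))/69158 = (-48175 + 173)*(1/69158) = -48002*1/69158 = -24001/34579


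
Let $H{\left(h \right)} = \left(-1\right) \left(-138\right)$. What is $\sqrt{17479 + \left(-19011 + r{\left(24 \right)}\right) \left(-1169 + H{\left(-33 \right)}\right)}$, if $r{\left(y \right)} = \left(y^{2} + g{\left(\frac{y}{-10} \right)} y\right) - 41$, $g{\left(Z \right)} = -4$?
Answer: $\sqrt{19165211} \approx 4377.8$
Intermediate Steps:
$H{\left(h \right)} = 138$
$r{\left(y \right)} = -41 + y^{2} - 4 y$ ($r{\left(y \right)} = \left(y^{2} - 4 y\right) - 41 = -41 + y^{2} - 4 y$)
$\sqrt{17479 + \left(-19011 + r{\left(24 \right)}\right) \left(-1169 + H{\left(-33 \right)}\right)} = \sqrt{17479 + \left(-19011 - \left(137 - 576\right)\right) \left(-1169 + 138\right)} = \sqrt{17479 + \left(-19011 - -439\right) \left(-1031\right)} = \sqrt{17479 + \left(-19011 + 439\right) \left(-1031\right)} = \sqrt{17479 - -19147732} = \sqrt{17479 + 19147732} = \sqrt{19165211}$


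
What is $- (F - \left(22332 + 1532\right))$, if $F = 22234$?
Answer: $1630$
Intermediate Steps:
$- (F - \left(22332 + 1532\right)) = - (22234 - \left(22332 + 1532\right)) = - (22234 - 23864) = \left(-1\right) \left(-1630\right) = 1630$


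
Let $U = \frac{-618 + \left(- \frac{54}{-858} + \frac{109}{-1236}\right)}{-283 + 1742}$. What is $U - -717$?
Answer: $\frac{184787378317}{257875332} \approx 716.58$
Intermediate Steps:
$U = - \frac{109234727}{257875332}$ ($U = \frac{-618 + \left(\left(-54\right) \left(- \frac{1}{858}\right) + 109 \left(- \frac{1}{1236}\right)\right)}{1459} = \left(-618 + \left(\frac{9}{143} - \frac{109}{1236}\right)\right) \frac{1}{1459} = \left(-618 - \frac{4463}{176748}\right) \frac{1}{1459} = \left(- \frac{109234727}{176748}\right) \frac{1}{1459} = - \frac{109234727}{257875332} \approx -0.42359$)
$U - -717 = - \frac{109234727}{257875332} - -717 = - \frac{109234727}{257875332} + 717 = \frac{184787378317}{257875332}$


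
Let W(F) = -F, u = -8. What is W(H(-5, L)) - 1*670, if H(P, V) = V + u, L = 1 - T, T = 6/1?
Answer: -657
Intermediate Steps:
T = 6 (T = 6*1 = 6)
L = -5 (L = 1 - 1*6 = 1 - 6 = -5)
H(P, V) = -8 + V (H(P, V) = V - 8 = -8 + V)
W(H(-5, L)) - 1*670 = -(-8 - 5) - 1*670 = -1*(-13) - 670 = 13 - 670 = -657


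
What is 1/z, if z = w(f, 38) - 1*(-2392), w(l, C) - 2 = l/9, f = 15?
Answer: 3/7187 ≈ 0.00041742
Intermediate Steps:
w(l, C) = 2 + l/9
z = 7187/3 (z = (2 + (⅑)*15) - 1*(-2392) = (2 + 5/3) + 2392 = 11/3 + 2392 = 7187/3 ≈ 2395.7)
1/z = 1/(7187/3) = 3/7187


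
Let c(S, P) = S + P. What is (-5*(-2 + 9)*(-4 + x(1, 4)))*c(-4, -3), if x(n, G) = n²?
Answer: -735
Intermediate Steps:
c(S, P) = P + S
(-5*(-2 + 9)*(-4 + x(1, 4)))*c(-4, -3) = (-5*(-2 + 9)*(-4 + 1²))*(-3 - 4) = -35*(-4 + 1)*(-7) = -35*(-3)*(-7) = -5*(-21)*(-7) = 105*(-7) = -735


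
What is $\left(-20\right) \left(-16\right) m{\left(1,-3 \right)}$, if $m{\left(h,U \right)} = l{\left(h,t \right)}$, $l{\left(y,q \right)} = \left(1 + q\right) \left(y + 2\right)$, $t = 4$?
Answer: $4800$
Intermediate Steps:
$l{\left(y,q \right)} = \left(1 + q\right) \left(2 + y\right)$
$m{\left(h,U \right)} = 10 + 5 h$ ($m{\left(h,U \right)} = 2 + h + 2 \cdot 4 + 4 h = 2 + h + 8 + 4 h = 10 + 5 h$)
$\left(-20\right) \left(-16\right) m{\left(1,-3 \right)} = \left(-20\right) \left(-16\right) \left(10 + 5 \cdot 1\right) = 320 \left(10 + 5\right) = 320 \cdot 15 = 4800$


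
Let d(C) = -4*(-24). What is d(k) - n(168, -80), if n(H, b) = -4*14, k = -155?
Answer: 152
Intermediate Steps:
d(C) = 96
n(H, b) = -56
d(k) - n(168, -80) = 96 - 1*(-56) = 96 + 56 = 152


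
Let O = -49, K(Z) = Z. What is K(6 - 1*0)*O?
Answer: -294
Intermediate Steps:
K(6 - 1*0)*O = (6 - 1*0)*(-49) = (6 + 0)*(-49) = 6*(-49) = -294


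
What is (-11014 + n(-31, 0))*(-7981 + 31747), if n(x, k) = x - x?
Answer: -261758724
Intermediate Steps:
n(x, k) = 0
(-11014 + n(-31, 0))*(-7981 + 31747) = (-11014 + 0)*(-7981 + 31747) = -11014*23766 = -261758724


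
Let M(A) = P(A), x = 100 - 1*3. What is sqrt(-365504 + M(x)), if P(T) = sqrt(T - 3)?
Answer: sqrt(-365504 + sqrt(94)) ≈ 604.56*I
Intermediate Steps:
P(T) = sqrt(-3 + T)
x = 97 (x = 100 - 3 = 97)
M(A) = sqrt(-3 + A)
sqrt(-365504 + M(x)) = sqrt(-365504 + sqrt(-3 + 97)) = sqrt(-365504 + sqrt(94))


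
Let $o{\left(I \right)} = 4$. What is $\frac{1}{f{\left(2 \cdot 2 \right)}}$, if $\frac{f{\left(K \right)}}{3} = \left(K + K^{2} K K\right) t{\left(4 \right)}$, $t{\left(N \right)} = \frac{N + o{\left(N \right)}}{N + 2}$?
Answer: $\frac{1}{1040} \approx 0.00096154$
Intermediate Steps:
$t{\left(N \right)} = \frac{4 + N}{2 + N}$ ($t{\left(N \right)} = \frac{N + 4}{N + 2} = \frac{4 + N}{2 + N}$)
$f{\left(K \right)} = 4 K + 4 K^{4}$ ($f{\left(K \right)} = 3 \left(K + K^{2} K K\right) \frac{4 + 4}{2 + 4} = 3 \left(K + K^{3} K\right) \frac{1}{6} \cdot 8 = 3 \left(K + K^{4}\right) \frac{1}{6} \cdot 8 = 3 \left(K + K^{4}\right) \frac{4}{3} = 3 \left(\frac{4 K}{3} + \frac{4 K^{4}}{3}\right) = 4 K + 4 K^{4}$)
$\frac{1}{f{\left(2 \cdot 2 \right)}} = \frac{1}{4 \cdot 2 \cdot 2 \left(1 + \left(2 \cdot 2\right)^{3}\right)} = \frac{1}{4 \cdot 4 \left(1 + 4^{3}\right)} = \frac{1}{4 \cdot 4 \left(1 + 64\right)} = \frac{1}{4 \cdot 4 \cdot 65} = \frac{1}{1040}$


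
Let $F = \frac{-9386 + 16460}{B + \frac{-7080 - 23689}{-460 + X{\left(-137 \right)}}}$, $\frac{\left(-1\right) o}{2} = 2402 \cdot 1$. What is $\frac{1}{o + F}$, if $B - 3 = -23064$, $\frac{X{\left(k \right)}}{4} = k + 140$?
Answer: $- \frac{10300559}{49487054588} \approx -0.00020815$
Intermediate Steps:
$X{\left(k \right)} = 560 + 4 k$ ($X{\left(k \right)} = 4 \left(k + 140\right) = 4 \left(140 + k\right) = 560 + 4 k$)
$B = -23061$ ($B = 3 - 23064 = -23061$)
$o = -4804$ ($o = - 2 \cdot 2402 \cdot 1 = \left(-2\right) 2402 = -4804$)
$F = - \frac{3169152}{10300559}$ ($F = \frac{-9386 + 16460}{-23061 + \frac{-7080 - 23689}{-460 + \left(560 + 4 \left(-137\right)\right)}} = \frac{7074}{-23061 - \frac{30769}{-460 + \left(560 - 548\right)}} = \frac{7074}{-23061 - \frac{30769}{-460 + 12}} = \frac{7074}{-23061 - \frac{30769}{-448}} = \frac{7074}{-23061 - - \frac{30769}{448}} = \frac{7074}{-23061 + \frac{30769}{448}} = \frac{7074}{- \frac{10300559}{448}} = 7074 \left(- \frac{448}{10300559}\right) = - \frac{3169152}{10300559} \approx -0.30767$)
$\frac{1}{o + F} = \frac{1}{-4804 - \frac{3169152}{10300559}} = \frac{1}{- \frac{49487054588}{10300559}} = - \frac{10300559}{49487054588}$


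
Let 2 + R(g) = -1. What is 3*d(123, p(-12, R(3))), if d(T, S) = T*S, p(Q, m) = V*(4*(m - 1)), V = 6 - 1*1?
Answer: -29520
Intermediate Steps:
R(g) = -3 (R(g) = -2 - 1 = -3)
V = 5 (V = 6 - 1 = 5)
p(Q, m) = -20 + 20*m (p(Q, m) = 5*(4*(m - 1)) = 5*(4*(-1 + m)) = 5*(-4 + 4*m) = -20 + 20*m)
d(T, S) = S*T
3*d(123, p(-12, R(3))) = 3*((-20 + 20*(-3))*123) = 3*((-20 - 60)*123) = 3*(-80*123) = 3*(-9840) = -29520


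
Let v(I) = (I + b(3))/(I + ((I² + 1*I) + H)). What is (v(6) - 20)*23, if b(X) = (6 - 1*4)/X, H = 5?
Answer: -72680/159 ≈ -457.11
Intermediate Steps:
b(X) = 2/X (b(X) = (6 - 4)/X = 2/X)
v(I) = (⅔ + I)/(5 + I² + 2*I) (v(I) = (I + 2/3)/(I + ((I² + 1*I) + 5)) = (I + 2*(⅓))/(I + ((I² + I) + 5)) = (I + ⅔)/(I + ((I + I²) + 5)) = (⅔ + I)/(I + (5 + I + I²)) = (⅔ + I)/(5 + I² + 2*I))
(v(6) - 20)*23 = ((⅔ + 6)/(5 + 6² + 2*6) - 20)*23 = ((20/3)/(5 + 36 + 12) - 20)*23 = ((20/3)/53 - 20)*23 = ((1/53)*(20/3) - 20)*23 = (20/159 - 20)*23 = -3160/159*23 = -72680/159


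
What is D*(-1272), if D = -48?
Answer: 61056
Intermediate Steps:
D*(-1272) = -48*(-1272) = 61056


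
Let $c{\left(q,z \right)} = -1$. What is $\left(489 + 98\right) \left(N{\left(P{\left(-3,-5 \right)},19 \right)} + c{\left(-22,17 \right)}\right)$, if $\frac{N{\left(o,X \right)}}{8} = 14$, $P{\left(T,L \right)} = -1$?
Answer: $65157$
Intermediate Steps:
$N{\left(o,X \right)} = 112$ ($N{\left(o,X \right)} = 8 \cdot 14 = 112$)
$\left(489 + 98\right) \left(N{\left(P{\left(-3,-5 \right)},19 \right)} + c{\left(-22,17 \right)}\right) = \left(489 + 98\right) \left(112 - 1\right) = 587 \cdot 111 = 65157$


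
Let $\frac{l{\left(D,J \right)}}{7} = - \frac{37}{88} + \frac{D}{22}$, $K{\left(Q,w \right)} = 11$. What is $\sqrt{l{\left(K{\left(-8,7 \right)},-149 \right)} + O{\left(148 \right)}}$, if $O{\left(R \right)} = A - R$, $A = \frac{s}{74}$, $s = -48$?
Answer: $\frac{i \sqrt{392500218}}{1628} \approx 12.169 i$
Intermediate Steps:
$A = - \frac{24}{37}$ ($A = - \frac{48}{74} = \left(-48\right) \frac{1}{74} = - \frac{24}{37} \approx -0.64865$)
$O{\left(R \right)} = - \frac{24}{37} - R$
$l{\left(D,J \right)} = - \frac{259}{88} + \frac{7 D}{22}$ ($l{\left(D,J \right)} = 7 \left(- \frac{37}{88} + \frac{D}{22}\right) = - \frac{259}{88} + \frac{7 D}{22}$)
$\sqrt{l{\left(K{\left(-8,7 \right)},-149 \right)} + O{\left(148 \right)}} = \sqrt{\left(- \frac{259}{88} + \frac{7}{22} \cdot 11\right) - \frac{5500}{37}} = \sqrt{\left(- \frac{259}{88} + \frac{7}{2}\right) - \frac{5500}{37}} = \sqrt{\frac{49}{88} - \frac{5500}{37}} = \sqrt{- \frac{482187}{3256}} = \frac{i \sqrt{392500218}}{1628}$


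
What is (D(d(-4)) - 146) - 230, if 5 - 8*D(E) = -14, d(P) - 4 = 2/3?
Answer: -2989/8 ≈ -373.63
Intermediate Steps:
d(P) = 14/3 (d(P) = 4 + 2/3 = 4 + 2*(⅓) = 4 + ⅔ = 14/3)
D(E) = 19/8 (D(E) = 5/8 - ⅛*(-14) = 5/8 + 7/4 = 19/8)
(D(d(-4)) - 146) - 230 = (19/8 - 146) - 230 = -1149/8 - 230 = -2989/8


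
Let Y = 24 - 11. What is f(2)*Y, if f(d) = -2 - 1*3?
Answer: -65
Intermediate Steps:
Y = 13
f(d) = -5 (f(d) = -2 - 3 = -5)
f(2)*Y = -5*13 = -65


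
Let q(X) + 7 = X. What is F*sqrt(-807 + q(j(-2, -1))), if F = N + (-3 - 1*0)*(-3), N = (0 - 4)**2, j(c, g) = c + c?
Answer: 25*I*sqrt(818) ≈ 715.02*I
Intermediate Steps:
j(c, g) = 2*c
q(X) = -7 + X
N = 16 (N = (-4)**2 = 16)
F = 25 (F = 16 + (-3 - 1*0)*(-3) = 16 + (-3 + 0)*(-3) = 16 - 3*(-3) = 16 + 9 = 25)
F*sqrt(-807 + q(j(-2, -1))) = 25*sqrt(-807 + (-7 + 2*(-2))) = 25*sqrt(-807 + (-7 - 4)) = 25*sqrt(-807 - 11) = 25*sqrt(-818) = 25*(I*sqrt(818)) = 25*I*sqrt(818)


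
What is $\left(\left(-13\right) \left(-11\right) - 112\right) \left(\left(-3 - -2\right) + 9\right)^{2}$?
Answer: $1984$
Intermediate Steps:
$\left(\left(-13\right) \left(-11\right) - 112\right) \left(\left(-3 - -2\right) + 9\right)^{2} = \left(143 - 112\right) \left(\left(-3 + 2\right) + 9\right)^{2} = 31 \left(-1 + 9\right)^{2} = 31 \cdot 8^{2} = 31 \cdot 64 = 1984$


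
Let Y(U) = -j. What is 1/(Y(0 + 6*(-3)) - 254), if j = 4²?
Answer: -1/270 ≈ -0.0037037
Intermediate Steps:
j = 16
Y(U) = -16 (Y(U) = -1*16 = -16)
1/(Y(0 + 6*(-3)) - 254) = 1/(-16 - 254) = 1/(-270) = -1/270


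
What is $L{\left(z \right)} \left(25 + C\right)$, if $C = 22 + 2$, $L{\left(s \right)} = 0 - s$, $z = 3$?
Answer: $-147$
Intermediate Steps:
$L{\left(s \right)} = - s$
$C = 24$
$L{\left(z \right)} \left(25 + C\right) = \left(-1\right) 3 \left(25 + 24\right) = \left(-3\right) 49 = -147$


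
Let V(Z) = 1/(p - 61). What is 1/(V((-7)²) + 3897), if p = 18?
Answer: 43/167570 ≈ 0.00025661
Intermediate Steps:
V(Z) = -1/43 (V(Z) = 1/(18 - 61) = 1/(-43) = -1/43)
1/(V((-7)²) + 3897) = 1/(-1/43 + 3897) = 1/(167570/43) = 43/167570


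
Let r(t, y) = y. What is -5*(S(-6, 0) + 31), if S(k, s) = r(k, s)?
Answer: -155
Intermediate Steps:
S(k, s) = s
-5*(S(-6, 0) + 31) = -5*(0 + 31) = -5*31 = -155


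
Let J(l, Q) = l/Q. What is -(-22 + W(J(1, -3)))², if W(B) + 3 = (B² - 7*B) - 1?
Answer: -44944/81 ≈ -554.86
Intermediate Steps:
W(B) = -4 + B² - 7*B (W(B) = -3 + ((B² - 7*B) - 1) = -3 + (-1 + B² - 7*B) = -4 + B² - 7*B)
-(-22 + W(J(1, -3)))² = -(-22 + (-4 + (1/(-3))² - 7/(-3)))² = -(-22 + (-4 + (1*(-⅓))² - 7*(-1)/3))² = -(-22 + (-4 + (-⅓)² - 7*(-⅓)))² = -(-22 + (-4 + ⅑ + 7/3))² = -(-22 - 14/9)² = -(-212/9)² = -1*44944/81 = -44944/81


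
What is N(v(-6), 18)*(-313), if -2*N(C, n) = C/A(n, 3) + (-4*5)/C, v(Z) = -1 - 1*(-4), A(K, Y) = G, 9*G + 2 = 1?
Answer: -31613/6 ≈ -5268.8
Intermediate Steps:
G = -⅑ (G = -2/9 + (⅑)*1 = -2/9 + ⅑ = -⅑ ≈ -0.11111)
A(K, Y) = -⅑
v(Z) = 3 (v(Z) = -1 + 4 = 3)
N(C, n) = 10/C + 9*C/2 (N(C, n) = -(C/(-⅑) + (-4*5)/C)/2 = -(C*(-9) - 20/C)/2 = -(-9*C - 20/C)/2 = -(-20/C - 9*C)/2 = 10/C + 9*C/2)
N(v(-6), 18)*(-313) = (10/3 + (9/2)*3)*(-313) = (10*(⅓) + 27/2)*(-313) = (10/3 + 27/2)*(-313) = (101/6)*(-313) = -31613/6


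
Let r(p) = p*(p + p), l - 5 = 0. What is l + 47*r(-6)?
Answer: 3389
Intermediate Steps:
l = 5 (l = 5 + 0 = 5)
r(p) = 2*p² (r(p) = p*(2*p) = 2*p²)
l + 47*r(-6) = 5 + 47*(2*(-6)²) = 5 + 47*(2*36) = 5 + 47*72 = 5 + 3384 = 3389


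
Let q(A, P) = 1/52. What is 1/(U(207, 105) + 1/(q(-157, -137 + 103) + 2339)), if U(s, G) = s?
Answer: 121629/25177255 ≈ 0.0048309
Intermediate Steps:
q(A, P) = 1/52
1/(U(207, 105) + 1/(q(-157, -137 + 103) + 2339)) = 1/(207 + 1/(1/52 + 2339)) = 1/(207 + 1/(121629/52)) = 1/(207 + 52/121629) = 1/(25177255/121629) = 121629/25177255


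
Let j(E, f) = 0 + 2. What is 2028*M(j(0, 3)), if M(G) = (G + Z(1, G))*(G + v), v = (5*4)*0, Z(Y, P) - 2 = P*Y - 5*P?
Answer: -16224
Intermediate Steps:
j(E, f) = 2
Z(Y, P) = 2 - 5*P + P*Y (Z(Y, P) = 2 + (P*Y - 5*P) = 2 + (-5*P + P*Y) = 2 - 5*P + P*Y)
v = 0 (v = 20*0 = 0)
M(G) = G*(2 - 3*G) (M(G) = (G + (2 - 5*G + G*1))*(G + 0) = (G + (2 - 5*G + G))*G = (G + (2 - 4*G))*G = (2 - 3*G)*G = G*(2 - 3*G))
2028*M(j(0, 3)) = 2028*(2*(2 - 3*2)) = 2028*(2*(2 - 6)) = 2028*(2*(-4)) = 2028*(-8) = -16224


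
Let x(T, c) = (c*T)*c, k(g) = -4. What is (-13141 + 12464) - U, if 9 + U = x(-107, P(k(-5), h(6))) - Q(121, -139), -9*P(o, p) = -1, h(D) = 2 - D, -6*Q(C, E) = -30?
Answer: -53596/81 ≈ -661.68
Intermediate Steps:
Q(C, E) = 5 (Q(C, E) = -⅙*(-30) = 5)
P(o, p) = ⅑ (P(o, p) = -⅑*(-1) = ⅑)
x(T, c) = T*c² (x(T, c) = (T*c)*c = T*c²)
U = -1241/81 (U = -9 + (-107*(⅑)² - 1*5) = -9 + (-107*1/81 - 5) = -9 + (-107/81 - 5) = -9 - 512/81 = -1241/81 ≈ -15.321)
(-13141 + 12464) - U = (-13141 + 12464) - 1*(-1241/81) = -677 + 1241/81 = -53596/81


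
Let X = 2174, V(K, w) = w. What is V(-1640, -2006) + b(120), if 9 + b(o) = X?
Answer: 159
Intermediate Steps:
b(o) = 2165 (b(o) = -9 + 2174 = 2165)
V(-1640, -2006) + b(120) = -2006 + 2165 = 159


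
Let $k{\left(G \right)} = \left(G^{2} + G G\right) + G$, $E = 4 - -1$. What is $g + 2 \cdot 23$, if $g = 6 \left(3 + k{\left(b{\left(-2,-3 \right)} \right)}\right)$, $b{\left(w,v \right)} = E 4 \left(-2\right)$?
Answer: $19024$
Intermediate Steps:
$E = 5$ ($E = 4 + 1 = 5$)
$b{\left(w,v \right)} = -40$ ($b{\left(w,v \right)} = 5 \cdot 4 \left(-2\right) = 20 \left(-2\right) = -40$)
$k{\left(G \right)} = G + 2 G^{2}$ ($k{\left(G \right)} = \left(G^{2} + G^{2}\right) + G = 2 G^{2} + G = G + 2 G^{2}$)
$g = 18978$ ($g = 6 \left(3 - 40 \left(1 + 2 \left(-40\right)\right)\right) = 6 \left(3 - 40 \left(1 - 80\right)\right) = 6 \left(3 - -3160\right) = 6 \left(3 + 3160\right) = 6 \cdot 3163 = 18978$)
$g + 2 \cdot 23 = 18978 + 2 \cdot 23 = 18978 + 46 = 19024$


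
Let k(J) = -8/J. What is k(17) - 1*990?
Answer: -16838/17 ≈ -990.47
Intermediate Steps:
k(17) - 1*990 = -8/17 - 1*990 = -8*1/17 - 990 = -8/17 - 990 = -16838/17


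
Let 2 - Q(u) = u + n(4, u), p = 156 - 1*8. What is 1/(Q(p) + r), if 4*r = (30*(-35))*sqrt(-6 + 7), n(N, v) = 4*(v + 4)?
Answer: -2/2033 ≈ -0.00098377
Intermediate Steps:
n(N, v) = 16 + 4*v (n(N, v) = 4*(4 + v) = 16 + 4*v)
p = 148 (p = 156 - 8 = 148)
r = -525/2 (r = ((30*(-35))*sqrt(-6 + 7))/4 = (-1050*sqrt(1))/4 = (-1050*1)/4 = (1/4)*(-1050) = -525/2 ≈ -262.50)
Q(u) = -14 - 5*u (Q(u) = 2 - (u + (16 + 4*u)) = 2 - (16 + 5*u) = 2 + (-16 - 5*u) = -14 - 5*u)
1/(Q(p) + r) = 1/((-14 - 5*148) - 525/2) = 1/((-14 - 740) - 525/2) = 1/(-754 - 525/2) = 1/(-2033/2) = -2/2033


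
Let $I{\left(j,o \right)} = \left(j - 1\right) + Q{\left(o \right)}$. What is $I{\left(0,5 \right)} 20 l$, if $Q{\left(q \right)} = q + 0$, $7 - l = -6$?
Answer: $1040$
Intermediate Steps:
$l = 13$ ($l = 7 - -6 = 7 + 6 = 13$)
$Q{\left(q \right)} = q$
$I{\left(j,o \right)} = -1 + j + o$ ($I{\left(j,o \right)} = \left(j - 1\right) + o = \left(-1 + j\right) + o = -1 + j + o$)
$I{\left(0,5 \right)} 20 l = \left(-1 + 0 + 5\right) 20 \cdot 13 = 4 \cdot 20 \cdot 13 = 80 \cdot 13 = 1040$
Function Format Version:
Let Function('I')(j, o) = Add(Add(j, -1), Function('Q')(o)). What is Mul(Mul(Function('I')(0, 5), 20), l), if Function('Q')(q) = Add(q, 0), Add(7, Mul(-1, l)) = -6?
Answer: 1040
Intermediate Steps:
l = 13 (l = Add(7, Mul(-1, -6)) = Add(7, 6) = 13)
Function('Q')(q) = q
Function('I')(j, o) = Add(-1, j, o) (Function('I')(j, o) = Add(Add(j, -1), o) = Add(Add(-1, j), o) = Add(-1, j, o))
Mul(Mul(Function('I')(0, 5), 20), l) = Mul(Mul(Add(-1, 0, 5), 20), 13) = Mul(Mul(4, 20), 13) = Mul(80, 13) = 1040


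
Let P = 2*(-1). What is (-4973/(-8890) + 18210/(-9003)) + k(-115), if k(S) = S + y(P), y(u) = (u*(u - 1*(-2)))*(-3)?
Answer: -3107110677/26678890 ≈ -116.46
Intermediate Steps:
P = -2
y(u) = -3*u*(2 + u) (y(u) = (u*(u + 2))*(-3) = (u*(2 + u))*(-3) = -3*u*(2 + u))
k(S) = S (k(S) = S - 3*(-2)*(2 - 2) = S - 3*(-2)*0 = S + 0 = S)
(-4973/(-8890) + 18210/(-9003)) + k(-115) = (-4973/(-8890) + 18210/(-9003)) - 115 = (-4973*(-1/8890) + 18210*(-1/9003)) - 115 = (4973/8890 - 6070/3001) - 115 = -39038327/26678890 - 115 = -3107110677/26678890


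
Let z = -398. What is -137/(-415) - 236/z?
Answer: 76233/82585 ≈ 0.92309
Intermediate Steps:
-137/(-415) - 236/z = -137/(-415) - 236/(-398) = -137*(-1/415) - 236*(-1/398) = 137/415 + 118/199 = 76233/82585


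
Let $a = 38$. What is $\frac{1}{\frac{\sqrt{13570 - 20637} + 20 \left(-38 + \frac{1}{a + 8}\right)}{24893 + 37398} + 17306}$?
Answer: $\frac{35522430344154484}{614750746381833476187} - \frac{32951939 i \sqrt{7067}}{614750746381833476187} \approx 5.7783 \cdot 10^{-5} - 4.5061 \cdot 10^{-12} i$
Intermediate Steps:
$\frac{1}{\frac{\sqrt{13570 - 20637} + 20 \left(-38 + \frac{1}{a + 8}\right)}{24893 + 37398} + 17306} = \frac{1}{\frac{\sqrt{13570 - 20637} + 20 \left(-38 + \frac{1}{38 + 8}\right)}{24893 + 37398} + 17306} = \frac{1}{\frac{\sqrt{-7067} + 20 \left(-38 + \frac{1}{46}\right)}{62291} + 17306} = \frac{1}{\left(i \sqrt{7067} + 20 \left(-38 + \frac{1}{46}\right)\right) \frac{1}{62291} + 17306} = \frac{1}{\left(i \sqrt{7067} + 20 \left(- \frac{1747}{46}\right)\right) \frac{1}{62291} + 17306} = \frac{1}{\left(i \sqrt{7067} - \frac{17470}{23}\right) \frac{1}{62291} + 17306} = \frac{1}{\left(- \frac{17470}{23} + i \sqrt{7067}\right) \frac{1}{62291} + 17306} = \frac{1}{\left(- \frac{17470}{1432693} + \frac{i \sqrt{7067}}{62291}\right) + 17306} = \frac{1}{\frac{24794167588}{1432693} + \frac{i \sqrt{7067}}{62291}}$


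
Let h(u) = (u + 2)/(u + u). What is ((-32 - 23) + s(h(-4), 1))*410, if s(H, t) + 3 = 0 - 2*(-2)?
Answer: -22140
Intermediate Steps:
h(u) = (2 + u)/(2*u) (h(u) = (2 + u)/((2*u)) = (2 + u)*(1/(2*u)) = (2 + u)/(2*u))
s(H, t) = 1 (s(H, t) = -3 + (0 - 2*(-2)) = -3 + (0 + 4) = -3 + 4 = 1)
((-32 - 23) + s(h(-4), 1))*410 = ((-32 - 23) + 1)*410 = (-55 + 1)*410 = -54*410 = -22140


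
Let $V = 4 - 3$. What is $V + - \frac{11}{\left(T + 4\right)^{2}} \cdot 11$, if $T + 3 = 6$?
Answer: $- \frac{72}{49} \approx -1.4694$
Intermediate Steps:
$T = 3$ ($T = -3 + 6 = 3$)
$V = 1$
$V + - \frac{11}{\left(T + 4\right)^{2}} \cdot 11 = 1 + - \frac{11}{\left(3 + 4\right)^{2}} \cdot 11 = 1 + - \frac{11}{7^{2}} \cdot 11 = 1 + - \frac{11}{49} \cdot 11 = 1 + \left(-11\right) \frac{1}{49} \cdot 11 = 1 - \frac{121}{49} = - \frac{72}{49}$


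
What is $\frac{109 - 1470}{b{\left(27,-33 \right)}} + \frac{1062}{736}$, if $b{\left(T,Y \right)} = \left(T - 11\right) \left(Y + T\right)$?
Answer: $\frac{34489}{2208} \approx 15.62$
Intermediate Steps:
$b{\left(T,Y \right)} = \left(-11 + T\right) \left(T + Y\right)$
$\frac{109 - 1470}{b{\left(27,-33 \right)}} + \frac{1062}{736} = \frac{109 - 1470}{27^{2} - 297 - -363 + 27 \left(-33\right)} + \frac{1062}{736} = - \frac{1361}{729 - 297 + 363 - 891} + 1062 \cdot \frac{1}{736} = - \frac{1361}{-96} + \frac{531}{368} = \left(-1361\right) \left(- \frac{1}{96}\right) + \frac{531}{368} = \frac{1361}{96} + \frac{531}{368} = \frac{34489}{2208}$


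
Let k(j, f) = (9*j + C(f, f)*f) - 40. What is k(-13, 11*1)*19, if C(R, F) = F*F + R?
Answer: 24605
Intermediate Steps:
C(R, F) = R + F² (C(R, F) = F² + R = R + F²)
k(j, f) = -40 + 9*j + f*(f + f²) (k(j, f) = (9*j + (f + f²)*f) - 40 = (9*j + f*(f + f²)) - 40 = -40 + 9*j + f*(f + f²))
k(-13, 11*1)*19 = (-40 + 9*(-13) + (11*1)²*(1 + 11*1))*19 = (-40 - 117 + 11²*(1 + 11))*19 = (-40 - 117 + 121*12)*19 = (-40 - 117 + 1452)*19 = 1295*19 = 24605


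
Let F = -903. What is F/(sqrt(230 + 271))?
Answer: -301*sqrt(501)/167 ≈ -40.343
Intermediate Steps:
F/(sqrt(230 + 271)) = -903/sqrt(230 + 271) = -903*sqrt(501)/501 = -301*sqrt(501)/167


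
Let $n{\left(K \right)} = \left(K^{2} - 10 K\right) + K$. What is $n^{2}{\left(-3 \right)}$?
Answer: $1296$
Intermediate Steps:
$n{\left(K \right)} = K^{2} - 9 K$
$n^{2}{\left(-3 \right)} = \left(- 3 \left(-9 - 3\right)\right)^{2} = \left(\left(-3\right) \left(-12\right)\right)^{2} = 36^{2} = 1296$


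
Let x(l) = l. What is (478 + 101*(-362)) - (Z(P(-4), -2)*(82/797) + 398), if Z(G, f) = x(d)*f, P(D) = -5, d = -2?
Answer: -29076482/797 ≈ -36482.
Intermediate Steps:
Z(G, f) = -2*f
(478 + 101*(-362)) - (Z(P(-4), -2)*(82/797) + 398) = (478 + 101*(-362)) - ((-2*(-2))*(82/797) + 398) = (478 - 36562) - (4*(82*(1/797)) + 398) = -36084 - (4*(82/797) + 398) = -36084 - (328/797 + 398) = -36084 - 1*317534/797 = -36084 - 317534/797 = -29076482/797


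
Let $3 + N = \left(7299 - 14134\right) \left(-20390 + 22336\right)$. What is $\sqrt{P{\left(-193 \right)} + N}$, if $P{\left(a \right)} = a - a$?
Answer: $i \sqrt{13300913} \approx 3647.0 i$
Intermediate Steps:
$N = -13300913$ ($N = -3 + \left(7299 - 14134\right) \left(-20390 + 22336\right) = -3 - 13300910 = -13300913$)
$P{\left(a \right)} = 0$
$\sqrt{P{\left(-193 \right)} + N} = \sqrt{0 - 13300913} = \sqrt{-13300913} = i \sqrt{13300913}$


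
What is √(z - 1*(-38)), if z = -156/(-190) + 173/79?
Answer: √2309941435/7505 ≈ 6.4040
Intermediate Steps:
z = 22597/7505 (z = -156*(-1/190) + 173*(1/79) = 78/95 + 173/79 = 22597/7505 ≈ 3.0109)
√(z - 1*(-38)) = √(22597/7505 - 1*(-38)) = √(22597/7505 + 38) = √(307787/7505) = √2309941435/7505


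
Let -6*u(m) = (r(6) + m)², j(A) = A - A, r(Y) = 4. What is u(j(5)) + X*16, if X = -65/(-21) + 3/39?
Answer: 4376/91 ≈ 48.088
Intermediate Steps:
X = 866/273 (X = -65*(-1/21) + 3*(1/39) = 65/21 + 1/13 = 866/273 ≈ 3.1722)
j(A) = 0
u(m) = -(4 + m)²/6
u(j(5)) + X*16 = -(4 + 0)²/6 + (866/273)*16 = -⅙*4² + 13856/273 = -⅙*16 + 13856/273 = -8/3 + 13856/273 = 4376/91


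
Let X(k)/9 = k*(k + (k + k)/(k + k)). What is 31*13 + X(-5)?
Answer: 583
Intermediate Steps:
X(k) = 9*k*(1 + k) (X(k) = 9*(k*(k + (k + k)/(k + k))) = 9*(k*(k + (2*k)/((2*k)))) = 9*(k*(k + (2*k)*(1/(2*k)))) = 9*(k*(k + 1)) = 9*(k*(1 + k)) = 9*k*(1 + k))
31*13 + X(-5) = 31*13 + 9*(-5)*(1 - 5) = 403 + 9*(-5)*(-4) = 403 + 180 = 583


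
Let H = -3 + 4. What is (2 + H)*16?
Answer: 48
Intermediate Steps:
H = 1
(2 + H)*16 = (2 + 1)*16 = 3*16 = 48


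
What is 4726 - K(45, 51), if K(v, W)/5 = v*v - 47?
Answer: -5164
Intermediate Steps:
K(v, W) = -235 + 5*v**2 (K(v, W) = 5*(v*v - 47) = 5*(v**2 - 47) = 5*(-47 + v**2) = -235 + 5*v**2)
4726 - K(45, 51) = 4726 - (-235 + 5*45**2) = 4726 - (-235 + 5*2025) = 4726 - (-235 + 10125) = 4726 - 1*9890 = 4726 - 9890 = -5164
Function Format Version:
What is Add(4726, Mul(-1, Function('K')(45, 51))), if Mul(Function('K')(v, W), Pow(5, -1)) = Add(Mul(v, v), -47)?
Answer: -5164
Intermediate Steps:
Function('K')(v, W) = Add(-235, Mul(5, Pow(v, 2))) (Function('K')(v, W) = Mul(5, Add(Mul(v, v), -47)) = Mul(5, Add(Pow(v, 2), -47)) = Mul(5, Add(-47, Pow(v, 2))) = Add(-235, Mul(5, Pow(v, 2))))
Add(4726, Mul(-1, Function('K')(45, 51))) = Add(4726, Mul(-1, Add(-235, Mul(5, Pow(45, 2))))) = Add(4726, Mul(-1, Add(-235, Mul(5, 2025)))) = Add(4726, Mul(-1, Add(-235, 10125))) = Add(4726, Mul(-1, 9890)) = Add(4726, -9890) = -5164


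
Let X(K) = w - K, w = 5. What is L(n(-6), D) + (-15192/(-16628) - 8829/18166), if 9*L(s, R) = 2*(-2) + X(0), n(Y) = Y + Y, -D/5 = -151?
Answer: 366146897/679644558 ≈ 0.53873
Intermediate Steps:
X(K) = 5 - K
D = 755 (D = -5*(-151) = 755)
n(Y) = 2*Y
L(s, R) = 1/9 (L(s, R) = (2*(-2) + (5 - 1*0))/9 = (-4 + (5 + 0))/9 = (-4 + 5)/9 = (1/9)*1 = 1/9)
L(n(-6), D) + (-15192/(-16628) - 8829/18166) = 1/9 + (-15192/(-16628) - 8829/18166) = 1/9 + (-15192*(-1/16628) - 8829*1/18166) = 1/9 + (3798/4157 - 8829/18166) = 1/9 + 32292315/75516062 = 366146897/679644558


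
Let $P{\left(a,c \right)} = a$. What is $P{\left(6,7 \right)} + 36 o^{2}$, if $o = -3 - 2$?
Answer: $906$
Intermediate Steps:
$o = -5$ ($o = -3 - 2 = -5$)
$P{\left(6,7 \right)} + 36 o^{2} = 6 + 36 \left(-5\right)^{2} = 6 + 36 \cdot 25 = 6 + 900 = 906$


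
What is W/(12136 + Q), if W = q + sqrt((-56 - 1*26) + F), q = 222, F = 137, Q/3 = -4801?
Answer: -222/2267 - sqrt(55)/2267 ≈ -0.10120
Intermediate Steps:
Q = -14403 (Q = 3*(-4801) = -14403)
W = 222 + sqrt(55) (W = 222 + sqrt((-56 - 1*26) + 137) = 222 + sqrt((-56 - 26) + 137) = 222 + sqrt(-82 + 137) = 222 + sqrt(55) ≈ 229.42)
W/(12136 + Q) = (222 + sqrt(55))/(12136 - 14403) = (222 + sqrt(55))/(-2267) = -(222 + sqrt(55))/2267 = -222/2267 - sqrt(55)/2267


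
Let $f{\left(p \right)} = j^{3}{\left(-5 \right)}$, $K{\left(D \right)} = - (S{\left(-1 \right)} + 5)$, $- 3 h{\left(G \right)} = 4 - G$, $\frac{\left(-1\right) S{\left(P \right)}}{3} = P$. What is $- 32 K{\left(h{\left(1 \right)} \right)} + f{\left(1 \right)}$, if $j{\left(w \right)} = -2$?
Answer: $248$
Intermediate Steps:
$S{\left(P \right)} = - 3 P$
$h{\left(G \right)} = - \frac{4}{3} + \frac{G}{3}$ ($h{\left(G \right)} = - \frac{4 - G}{3} = - \frac{4}{3} + \frac{G}{3}$)
$K{\left(D \right)} = -8$ ($K{\left(D \right)} = - (\left(-3\right) \left(-1\right) + 5) = - (3 + 5) = \left(-1\right) 8 = -8$)
$f{\left(p \right)} = -8$ ($f{\left(p \right)} = \left(-2\right)^{3} = -8$)
$- 32 K{\left(h{\left(1 \right)} \right)} + f{\left(1 \right)} = \left(-32\right) \left(-8\right) - 8 = 256 - 8 = 248$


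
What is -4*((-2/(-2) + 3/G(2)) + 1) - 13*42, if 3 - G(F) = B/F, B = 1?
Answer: -2794/5 ≈ -558.80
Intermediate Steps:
G(F) = 3 - 1/F
-4*((-2/(-2) + 3/G(2)) + 1) - 13*42 = -4*((-2/(-2) + 3/(3 - 1/2)) + 1) - 13*42 = -4*((-2*(-½) + 3/(3 - 1*½)) + 1) - 546 = -4*((1 + 3/(3 - ½)) + 1) - 546 = -4*((1 + 3/(5/2)) + 1) - 546 = -4*((1 + 3*(⅖)) + 1) - 546 = -4*((1 + 6/5) + 1) - 546 = -4*(11/5 + 1) - 546 = -4*16/5 - 546 = -64/5 - 546 = -2794/5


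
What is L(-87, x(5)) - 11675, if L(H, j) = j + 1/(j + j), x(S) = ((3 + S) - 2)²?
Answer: -838007/72 ≈ -11639.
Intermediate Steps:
x(S) = (1 + S)²
L(H, j) = j + 1/(2*j)
L(-87, x(5)) - 11675 = ((1 + 5)² + 1/(2*((1 + 5)²))) - 11675 = (6² + 1/(2*(6²))) - 11675 = (36 + (½)/36) - 11675 = (36 + (½)*(1/36)) - 11675 = (36 + 1/72) - 11675 = 2593/72 - 11675 = -838007/72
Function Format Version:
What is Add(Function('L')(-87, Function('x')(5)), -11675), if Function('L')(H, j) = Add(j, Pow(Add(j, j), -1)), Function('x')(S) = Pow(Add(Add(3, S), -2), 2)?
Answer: Rational(-838007, 72) ≈ -11639.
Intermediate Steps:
Function('x')(S) = Pow(Add(1, S), 2)
Function('L')(H, j) = Add(j, Mul(Rational(1, 2), Pow(j, -1))) (Function('L')(H, j) = Add(j, Pow(Mul(2, j), -1)) = Add(j, Mul(Rational(1, 2), Pow(j, -1))))
Add(Function('L')(-87, Function('x')(5)), -11675) = Add(Add(Pow(Add(1, 5), 2), Mul(Rational(1, 2), Pow(Pow(Add(1, 5), 2), -1))), -11675) = Add(Add(Pow(6, 2), Mul(Rational(1, 2), Pow(Pow(6, 2), -1))), -11675) = Add(Add(36, Mul(Rational(1, 2), Pow(36, -1))), -11675) = Add(Add(36, Mul(Rational(1, 2), Rational(1, 36))), -11675) = Add(Add(36, Rational(1, 72)), -11675) = Add(Rational(2593, 72), -11675) = Rational(-838007, 72)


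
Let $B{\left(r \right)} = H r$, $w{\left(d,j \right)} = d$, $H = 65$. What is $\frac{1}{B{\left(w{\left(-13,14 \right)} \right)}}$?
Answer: $- \frac{1}{845} \approx -0.0011834$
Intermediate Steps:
$B{\left(r \right)} = 65 r$
$\frac{1}{B{\left(w{\left(-13,14 \right)} \right)}} = \frac{1}{65 \left(-13\right)} = \frac{1}{-845} = - \frac{1}{845}$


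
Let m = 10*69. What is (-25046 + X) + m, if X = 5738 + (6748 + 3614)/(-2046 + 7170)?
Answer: -15898045/854 ≈ -18616.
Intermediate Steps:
m = 690
X = 4901979/854 (X = 5738 + 10362/5124 = 5738 + 10362*(1/5124) = 5738 + 1727/854 = 4901979/854 ≈ 5740.0)
(-25046 + X) + m = (-25046 + 4901979/854) + 690 = -16487305/854 + 690 = -15898045/854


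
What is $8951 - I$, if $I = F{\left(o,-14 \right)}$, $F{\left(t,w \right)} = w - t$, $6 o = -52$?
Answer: $\frac{26869}{3} \approx 8956.3$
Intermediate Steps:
$o = - \frac{26}{3}$ ($o = \frac{1}{6} \left(-52\right) = - \frac{26}{3} \approx -8.6667$)
$I = - \frac{16}{3}$ ($I = -14 - - \frac{26}{3} = -14 + \frac{26}{3} = - \frac{16}{3} \approx -5.3333$)
$8951 - I = 8951 - - \frac{16}{3} = 8951 + \frac{16}{3} = \frac{26869}{3}$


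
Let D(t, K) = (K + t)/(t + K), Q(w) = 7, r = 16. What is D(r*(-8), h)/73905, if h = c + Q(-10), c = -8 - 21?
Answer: 1/73905 ≈ 1.3531e-5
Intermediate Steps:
c = -29
h = -22 (h = -29 + 7 = -22)
D(t, K) = 1 (D(t, K) = (K + t)/(K + t) = 1)
D(r*(-8), h)/73905 = 1/73905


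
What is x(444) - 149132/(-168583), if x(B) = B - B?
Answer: 149132/168583 ≈ 0.88462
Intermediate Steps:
x(B) = 0
x(444) - 149132/(-168583) = 0 - 149132/(-168583) = 0 - 149132*(-1)/168583 = 0 - 1*(-149132/168583) = 0 + 149132/168583 = 149132/168583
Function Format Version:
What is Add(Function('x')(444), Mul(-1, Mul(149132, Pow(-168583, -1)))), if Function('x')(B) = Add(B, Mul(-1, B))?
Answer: Rational(149132, 168583) ≈ 0.88462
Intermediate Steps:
Function('x')(B) = 0
Add(Function('x')(444), Mul(-1, Mul(149132, Pow(-168583, -1)))) = Add(0, Mul(-1, Mul(149132, Pow(-168583, -1)))) = Add(0, Mul(-1, Mul(149132, Rational(-1, 168583)))) = Add(0, Mul(-1, Rational(-149132, 168583))) = Add(0, Rational(149132, 168583)) = Rational(149132, 168583)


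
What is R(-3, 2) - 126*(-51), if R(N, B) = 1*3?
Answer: 6429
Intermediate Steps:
R(N, B) = 3
R(-3, 2) - 126*(-51) = 3 - 126*(-51) = 3 + 6426 = 6429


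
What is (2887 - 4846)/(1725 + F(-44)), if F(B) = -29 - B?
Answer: -653/580 ≈ -1.1259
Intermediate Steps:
(2887 - 4846)/(1725 + F(-44)) = (2887 - 4846)/(1725 + (-29 - 1*(-44))) = -1959/(1725 + (-29 + 44)) = -1959/(1725 + 15) = -1959/1740 = -1959*1/1740 = -653/580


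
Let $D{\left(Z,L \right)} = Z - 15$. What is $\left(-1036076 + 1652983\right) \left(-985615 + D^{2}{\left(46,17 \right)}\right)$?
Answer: $-607439945178$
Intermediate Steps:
$D{\left(Z,L \right)} = -15 + Z$ ($D{\left(Z,L \right)} = Z - 15 = -15 + Z$)
$\left(-1036076 + 1652983\right) \left(-985615 + D^{2}{\left(46,17 \right)}\right) = \left(-1036076 + 1652983\right) \left(-985615 + \left(-15 + 46\right)^{2}\right) = 616907 \left(-985615 + 31^{2}\right) = 616907 \left(-985615 + 961\right) = 616907 \left(-984654\right) = -607439945178$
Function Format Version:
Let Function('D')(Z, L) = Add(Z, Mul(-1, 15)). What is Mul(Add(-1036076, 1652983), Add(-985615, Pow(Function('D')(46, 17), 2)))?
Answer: -607439945178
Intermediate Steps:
Function('D')(Z, L) = Add(-15, Z) (Function('D')(Z, L) = Add(Z, -15) = Add(-15, Z))
Mul(Add(-1036076, 1652983), Add(-985615, Pow(Function('D')(46, 17), 2))) = Mul(Add(-1036076, 1652983), Add(-985615, Pow(Add(-15, 46), 2))) = Mul(616907, Add(-985615, Pow(31, 2))) = Mul(616907, Add(-985615, 961)) = Mul(616907, -984654) = -607439945178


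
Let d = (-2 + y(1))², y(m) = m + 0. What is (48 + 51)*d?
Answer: 99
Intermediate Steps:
y(m) = m
d = 1 (d = (-2 + 1)² = (-1)² = 1)
(48 + 51)*d = (48 + 51)*1 = 99*1 = 99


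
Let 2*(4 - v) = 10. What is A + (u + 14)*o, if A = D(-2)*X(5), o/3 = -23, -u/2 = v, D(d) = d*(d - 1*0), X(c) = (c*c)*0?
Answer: -1104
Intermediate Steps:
v = -1 (v = 4 - ½*10 = 4 - 5 = -1)
X(c) = 0 (X(c) = c²*0 = 0)
D(d) = d² (D(d) = d*(d + 0) = d*d = d²)
u = 2 (u = -2*(-1) = 2)
o = -69 (o = 3*(-23) = -69)
A = 0 (A = (-2)²*0 = 4*0 = 0)
A + (u + 14)*o = 0 + (2 + 14)*(-69) = 0 + 16*(-69) = 0 - 1104 = -1104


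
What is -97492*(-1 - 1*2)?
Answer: 292476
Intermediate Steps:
-97492*(-1 - 1*2) = -97492*(-1 - 2) = -97492*(-3) = 292476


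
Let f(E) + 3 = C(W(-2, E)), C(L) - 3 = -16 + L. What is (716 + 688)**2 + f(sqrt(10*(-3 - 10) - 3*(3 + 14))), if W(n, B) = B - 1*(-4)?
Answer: 1971204 + I*sqrt(181) ≈ 1.9712e+6 + 13.454*I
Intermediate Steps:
W(n, B) = 4 + B (W(n, B) = B + 4 = 4 + B)
C(L) = -13 + L (C(L) = 3 + (-16 + L) = -13 + L)
f(E) = -12 + E (f(E) = -3 + (-13 + (4 + E)) = -3 + (-9 + E) = -12 + E)
(716 + 688)**2 + f(sqrt(10*(-3 - 10) - 3*(3 + 14))) = (716 + 688)**2 + (-12 + sqrt(10*(-3 - 10) - 3*(3 + 14))) = 1404**2 + (-12 + sqrt(10*(-13) - 3*17)) = 1971216 + (-12 + sqrt(-130 - 51)) = 1971216 + (-12 + sqrt(-181)) = 1971216 + (-12 + I*sqrt(181)) = 1971204 + I*sqrt(181)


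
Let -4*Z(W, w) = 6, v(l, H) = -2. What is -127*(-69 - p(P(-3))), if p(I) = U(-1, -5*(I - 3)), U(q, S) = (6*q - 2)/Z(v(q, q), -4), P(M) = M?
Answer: 28321/3 ≈ 9440.3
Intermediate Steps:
Z(W, w) = -3/2 (Z(W, w) = -1/4*6 = -3/2)
U(q, S) = 4/3 - 4*q (U(q, S) = (6*q - 2)/(-3/2) = (-2 + 6*q)*(-2/3) = 4/3 - 4*q)
p(I) = 16/3 (p(I) = 4/3 - 4*(-1) = 4/3 + 4 = 16/3)
-127*(-69 - p(P(-3))) = -127*(-69 - 1*16/3) = -127*(-69 - 16/3) = -127*(-223/3) = 28321/3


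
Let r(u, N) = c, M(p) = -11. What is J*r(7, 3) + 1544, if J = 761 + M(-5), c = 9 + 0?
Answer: 8294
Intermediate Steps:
c = 9
r(u, N) = 9
J = 750 (J = 761 - 11 = 750)
J*r(7, 3) + 1544 = 750*9 + 1544 = 6750 + 1544 = 8294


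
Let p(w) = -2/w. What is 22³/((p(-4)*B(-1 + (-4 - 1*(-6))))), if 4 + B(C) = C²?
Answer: -21296/3 ≈ -7098.7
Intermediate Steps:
B(C) = -4 + C²
22³/((p(-4)*B(-1 + (-4 - 1*(-6))))) = 22³/(((-2/(-4))*(-4 + (-1 + (-4 - 1*(-6)))²))) = 10648/(((-2*(-¼))*(-4 + (-1 + (-4 + 6))²))) = 10648/(((-4 + (-1 + 2)²)/2)) = 10648/(((-4 + 1²)/2)) = 10648/(((-4 + 1)/2)) = 10648/(((½)*(-3))) = 10648/(-3/2) = 10648*(-⅔) = -21296/3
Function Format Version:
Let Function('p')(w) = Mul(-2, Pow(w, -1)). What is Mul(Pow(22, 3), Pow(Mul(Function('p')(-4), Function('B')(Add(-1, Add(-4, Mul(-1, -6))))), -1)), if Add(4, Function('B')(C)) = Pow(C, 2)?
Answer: Rational(-21296, 3) ≈ -7098.7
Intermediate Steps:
Function('B')(C) = Add(-4, Pow(C, 2))
Mul(Pow(22, 3), Pow(Mul(Function('p')(-4), Function('B')(Add(-1, Add(-4, Mul(-1, -6))))), -1)) = Mul(Pow(22, 3), Pow(Mul(Mul(-2, Pow(-4, -1)), Add(-4, Pow(Add(-1, Add(-4, Mul(-1, -6))), 2))), -1)) = Mul(10648, Pow(Mul(Mul(-2, Rational(-1, 4)), Add(-4, Pow(Add(-1, Add(-4, 6)), 2))), -1)) = Mul(10648, Pow(Mul(Rational(1, 2), Add(-4, Pow(Add(-1, 2), 2))), -1)) = Mul(10648, Pow(Mul(Rational(1, 2), Add(-4, Pow(1, 2))), -1)) = Mul(10648, Pow(Mul(Rational(1, 2), Add(-4, 1)), -1)) = Mul(10648, Pow(Mul(Rational(1, 2), -3), -1)) = Mul(10648, Pow(Rational(-3, 2), -1)) = Mul(10648, Rational(-2, 3)) = Rational(-21296, 3)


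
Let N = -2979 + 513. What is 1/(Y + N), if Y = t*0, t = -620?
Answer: -1/2466 ≈ -0.00040552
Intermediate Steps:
Y = 0 (Y = -620*0 = 0)
N = -2466
1/(Y + N) = 1/(0 - 2466) = 1/(-2466) = -1/2466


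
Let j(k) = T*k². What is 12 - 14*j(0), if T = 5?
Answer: 12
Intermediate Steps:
j(k) = 5*k²
12 - 14*j(0) = 12 - 70*0² = 12 - 70*0 = 12 - 14*0 = 12 + 0 = 12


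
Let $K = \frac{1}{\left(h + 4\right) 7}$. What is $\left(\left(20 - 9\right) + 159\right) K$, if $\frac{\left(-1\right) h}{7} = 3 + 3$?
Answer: $- \frac{85}{133} \approx -0.6391$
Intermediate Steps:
$h = -42$ ($h = - 7 \left(3 + 3\right) = \left(-7\right) 6 = -42$)
$K = - \frac{1}{266}$ ($K = \frac{1}{\left(-42 + 4\right) 7} = \frac{1}{\left(-38\right) 7} = \frac{1}{-266} = - \frac{1}{266} \approx -0.0037594$)
$\left(\left(20 - 9\right) + 159\right) K = \left(\left(20 - 9\right) + 159\right) \left(- \frac{1}{266}\right) = \left(11 + 159\right) \left(- \frac{1}{266}\right) = 170 \left(- \frac{1}{266}\right) = - \frac{85}{133}$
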